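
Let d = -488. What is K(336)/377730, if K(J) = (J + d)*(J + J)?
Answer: -17024/62955 ≈ -0.27042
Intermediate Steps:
K(J) = 2*J*(-488 + J) (K(J) = (J - 488)*(J + J) = (-488 + J)*(2*J) = 2*J*(-488 + J))
K(336)/377730 = (2*336*(-488 + 336))/377730 = (2*336*(-152))*(1/377730) = -102144*1/377730 = -17024/62955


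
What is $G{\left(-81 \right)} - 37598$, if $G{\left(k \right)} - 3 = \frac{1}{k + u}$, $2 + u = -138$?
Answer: $- \frac{8308496}{221} \approx -37595.0$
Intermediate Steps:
$u = -140$ ($u = -2 - 138 = -140$)
$G{\left(k \right)} = 3 + \frac{1}{-140 + k}$ ($G{\left(k \right)} = 3 + \frac{1}{k - 140} = 3 + \frac{1}{-140 + k}$)
$G{\left(-81 \right)} - 37598 = \frac{-419 + 3 \left(-81\right)}{-140 - 81} - 37598 = \frac{-419 - 243}{-221} - 37598 = \left(- \frac{1}{221}\right) \left(-662\right) - 37598 = \frac{662}{221} - 37598 = - \frac{8308496}{221}$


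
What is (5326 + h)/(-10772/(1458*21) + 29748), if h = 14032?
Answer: 148175811/227703373 ≈ 0.65074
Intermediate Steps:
(5326 + h)/(-10772/(1458*21) + 29748) = (5326 + 14032)/(-10772/(1458*21) + 29748) = 19358/(-10772/30618 + 29748) = 19358/(-10772*1/30618 + 29748) = 19358/(-5386/15309 + 29748) = 19358/(455406746/15309) = 19358*(15309/455406746) = 148175811/227703373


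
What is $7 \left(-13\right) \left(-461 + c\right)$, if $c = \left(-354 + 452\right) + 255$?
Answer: $9828$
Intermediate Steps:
$c = 353$ ($c = 98 + 255 = 353$)
$7 \left(-13\right) \left(-461 + c\right) = 7 \left(-13\right) \left(-461 + 353\right) = \left(-91\right) \left(-108\right) = 9828$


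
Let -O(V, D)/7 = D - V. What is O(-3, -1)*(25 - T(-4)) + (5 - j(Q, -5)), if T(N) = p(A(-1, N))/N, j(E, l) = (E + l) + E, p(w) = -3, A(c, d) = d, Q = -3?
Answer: -647/2 ≈ -323.50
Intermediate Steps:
O(V, D) = -7*D + 7*V (O(V, D) = -7*(D - V) = -7*D + 7*V)
j(E, l) = l + 2*E
T(N) = -3/N
O(-3, -1)*(25 - T(-4)) + (5 - j(Q, -5)) = (-7*(-1) + 7*(-3))*(25 - (-3)/(-4)) + (5 - (-5 + 2*(-3))) = (7 - 21)*(25 - (-3)*(-1)/4) + (5 - (-5 - 6)) = -14*(25 - 1*¾) + (5 - 1*(-11)) = -14*(25 - ¾) + (5 + 11) = -14*97/4 + 16 = -679/2 + 16 = -647/2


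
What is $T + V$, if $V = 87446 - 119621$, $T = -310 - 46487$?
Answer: $-78972$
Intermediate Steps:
$T = -46797$ ($T = -310 - 46487 = -46797$)
$V = -32175$ ($V = 87446 - 119621 = -32175$)
$T + V = -46797 - 32175 = -78972$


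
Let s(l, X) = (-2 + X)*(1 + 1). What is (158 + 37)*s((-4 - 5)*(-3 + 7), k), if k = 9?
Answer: 2730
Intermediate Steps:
s(l, X) = -4 + 2*X (s(l, X) = (-2 + X)*2 = -4 + 2*X)
(158 + 37)*s((-4 - 5)*(-3 + 7), k) = (158 + 37)*(-4 + 2*9) = 195*(-4 + 18) = 195*14 = 2730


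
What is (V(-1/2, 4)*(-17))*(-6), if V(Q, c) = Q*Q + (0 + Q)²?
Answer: 51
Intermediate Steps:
V(Q, c) = 2*Q² (V(Q, c) = Q² + Q² = 2*Q²)
(V(-1/2, 4)*(-17))*(-6) = ((2*(-1/2)²)*(-17))*(-6) = ((2*(-1*½)²)*(-17))*(-6) = ((2*(-½)²)*(-17))*(-6) = ((2*(¼))*(-17))*(-6) = ((½)*(-17))*(-6) = -17/2*(-6) = 51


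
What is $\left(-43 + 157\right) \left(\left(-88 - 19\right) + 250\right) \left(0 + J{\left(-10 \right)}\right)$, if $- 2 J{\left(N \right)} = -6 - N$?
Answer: $-32604$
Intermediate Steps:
$J{\left(N \right)} = 3 + \frac{N}{2}$ ($J{\left(N \right)} = - \frac{-6 - N}{2} = 3 + \frac{N}{2}$)
$\left(-43 + 157\right) \left(\left(-88 - 19\right) + 250\right) \left(0 + J{\left(-10 \right)}\right) = \left(-43 + 157\right) \left(\left(-88 - 19\right) + 250\right) \left(0 + \left(3 + \frac{1}{2} \left(-10\right)\right)\right) = 114 \left(-107 + 250\right) \left(0 + \left(3 - 5\right)\right) = 114 \cdot 143 \left(0 - 2\right) = 16302 \left(-2\right) = -32604$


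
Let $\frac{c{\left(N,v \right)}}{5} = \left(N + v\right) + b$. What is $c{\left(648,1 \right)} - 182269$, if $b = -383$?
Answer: $-180939$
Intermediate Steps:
$c{\left(N,v \right)} = -1915 + 5 N + 5 v$ ($c{\left(N,v \right)} = 5 \left(\left(N + v\right) - 383\right) = 5 \left(-383 + N + v\right) = -1915 + 5 N + 5 v$)
$c{\left(648,1 \right)} - 182269 = \left(-1915 + 5 \cdot 648 + 5 \cdot 1\right) - 182269 = \left(-1915 + 3240 + 5\right) - 182269 = 1330 - 182269 = -180939$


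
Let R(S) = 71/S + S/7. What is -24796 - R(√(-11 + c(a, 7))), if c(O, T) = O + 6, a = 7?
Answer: -24796 - 499*√2/14 ≈ -24846.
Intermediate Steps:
c(O, T) = 6 + O
R(S) = 71/S + S/7 (R(S) = 71/S + S*(⅐) = 71/S + S/7)
-24796 - R(√(-11 + c(a, 7))) = -24796 - (71/(√(-11 + (6 + 7))) + √(-11 + (6 + 7))/7) = -24796 - (71/(√(-11 + 13)) + √(-11 + 13)/7) = -24796 - (71/(√2) + √2/7) = -24796 - (71*(√2/2) + √2/7) = -24796 - (71*√2/2 + √2/7) = -24796 - 499*√2/14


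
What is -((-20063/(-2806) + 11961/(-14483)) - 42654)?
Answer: 1733171607029/40639298 ≈ 42648.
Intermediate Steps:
-((-20063/(-2806) + 11961/(-14483)) - 42654) = -((-20063*(-1/2806) + 11961*(-1/14483)) - 42654) = -((20063/2806 - 11961/14483) - 42654) = -(257009863/40639298 - 42654) = -1*(-1733171607029/40639298) = 1733171607029/40639298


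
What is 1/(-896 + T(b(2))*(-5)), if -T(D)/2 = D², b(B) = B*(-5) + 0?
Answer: 1/104 ≈ 0.0096154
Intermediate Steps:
b(B) = -5*B (b(B) = -5*B + 0 = -5*B)
T(D) = -2*D²
1/(-896 + T(b(2))*(-5)) = 1/(-896 - 2*(-5*2)²*(-5)) = 1/(-896 - 2*(-10)²*(-5)) = 1/(-896 - 2*100*(-5)) = 1/(-896 - 200*(-5)) = 1/(-896 + 1000) = 1/104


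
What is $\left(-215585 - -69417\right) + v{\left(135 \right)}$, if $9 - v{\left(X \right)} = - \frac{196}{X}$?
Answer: $- \frac{19731269}{135} \approx -1.4616 \cdot 10^{5}$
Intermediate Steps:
$v{\left(X \right)} = 9 + \frac{196}{X}$ ($v{\left(X \right)} = 9 - - \frac{196}{X} = 9 + \frac{196}{X}$)
$\left(-215585 - -69417\right) + v{\left(135 \right)} = \left(-215585 - -69417\right) + \left(9 + \frac{196}{135}\right) = \left(-215585 + 69417\right) + \left(9 + 196 \cdot \frac{1}{135}\right) = -146168 + \left(9 + \frac{196}{135}\right) = -146168 + \frac{1411}{135} = - \frac{19731269}{135}$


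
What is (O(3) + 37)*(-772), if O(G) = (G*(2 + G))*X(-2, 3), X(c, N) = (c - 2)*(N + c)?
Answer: 17756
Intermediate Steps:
X(c, N) = (-2 + c)*(N + c)
O(G) = -4*G*(2 + G) (O(G) = (G*(2 + G))*((-2)² - 2*3 - 2*(-2) + 3*(-2)) = (G*(2 + G))*(4 - 6 + 4 - 6) = (G*(2 + G))*(-4) = -4*G*(2 + G))
(O(3) + 37)*(-772) = (-4*3*(2 + 3) + 37)*(-772) = (-4*3*5 + 37)*(-772) = (-60 + 37)*(-772) = -23*(-772) = 17756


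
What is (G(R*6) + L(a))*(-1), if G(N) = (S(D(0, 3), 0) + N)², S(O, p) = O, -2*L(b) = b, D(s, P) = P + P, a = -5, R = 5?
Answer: -2597/2 ≈ -1298.5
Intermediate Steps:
D(s, P) = 2*P
L(b) = -b/2
G(N) = (6 + N)² (G(N) = (2*3 + N)² = (6 + N)²)
(G(R*6) + L(a))*(-1) = ((6 + 5*6)² - ½*(-5))*(-1) = ((6 + 30)² + 5/2)*(-1) = (36² + 5/2)*(-1) = (1296 + 5/2)*(-1) = (2597/2)*(-1) = -2597/2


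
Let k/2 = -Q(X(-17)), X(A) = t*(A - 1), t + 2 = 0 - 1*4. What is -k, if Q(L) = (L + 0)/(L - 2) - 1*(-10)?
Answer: 1168/53 ≈ 22.038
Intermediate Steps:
t = -6 (t = -2 + (0 - 1*4) = -2 + (0 - 4) = -2 - 4 = -6)
X(A) = 6 - 6*A (X(A) = -6*(A - 1) = -6*(-1 + A) = 6 - 6*A)
Q(L) = 10 + L/(-2 + L) (Q(L) = L/(-2 + L) + 10 = 10 + L/(-2 + L))
k = -1168/53 (k = 2*(-(-20 + 11*(6 - 6*(-17)))/(-2 + (6 - 6*(-17)))) = 2*(-(-20 + 11*(6 + 102))/(-2 + (6 + 102))) = 2*(-(-20 + 11*108)/(-2 + 108)) = 2*(-(-20 + 1188)/106) = 2*(-1168/106) = 2*(-1*584/53) = 2*(-584/53) = -1168/53 ≈ -22.038)
-k = -1*(-1168/53) = 1168/53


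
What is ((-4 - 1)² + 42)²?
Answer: 4489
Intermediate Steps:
((-4 - 1)² + 42)² = ((-5)² + 42)² = (25 + 42)² = 67² = 4489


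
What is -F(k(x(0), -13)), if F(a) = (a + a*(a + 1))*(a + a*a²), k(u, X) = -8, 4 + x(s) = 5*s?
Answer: 24960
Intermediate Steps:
x(s) = -4 + 5*s
F(a) = (a + a³)*(a + a*(1 + a)) (F(a) = (a + a*(1 + a))*(a + a³) = (a + a³)*(a + a*(1 + a)))
-F(k(x(0), -13)) = -(-8)²*(2 - 8 + (-8)³ + 2*(-8)²) = -64*(2 - 8 - 512 + 2*64) = -64*(2 - 8 - 512 + 128) = -64*(-390) = -1*(-24960) = 24960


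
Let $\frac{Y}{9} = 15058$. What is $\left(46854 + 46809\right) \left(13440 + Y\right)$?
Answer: $13952227806$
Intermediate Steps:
$Y = 135522$ ($Y = 9 \cdot 15058 = 135522$)
$\left(46854 + 46809\right) \left(13440 + Y\right) = \left(46854 + 46809\right) \left(13440 + 135522\right) = 93663 \cdot 148962 = 13952227806$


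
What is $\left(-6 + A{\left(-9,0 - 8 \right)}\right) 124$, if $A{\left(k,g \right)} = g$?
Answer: $-1736$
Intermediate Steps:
$\left(-6 + A{\left(-9,0 - 8 \right)}\right) 124 = \left(-6 + \left(0 - 8\right)\right) 124 = \left(-6 - 8\right) 124 = \left(-14\right) 124 = -1736$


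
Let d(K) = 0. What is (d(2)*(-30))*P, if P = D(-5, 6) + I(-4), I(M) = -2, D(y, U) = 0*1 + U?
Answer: 0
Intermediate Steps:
D(y, U) = U (D(y, U) = 0 + U = U)
P = 4 (P = 6 - 2 = 4)
(d(2)*(-30))*P = (0*(-30))*4 = 0*4 = 0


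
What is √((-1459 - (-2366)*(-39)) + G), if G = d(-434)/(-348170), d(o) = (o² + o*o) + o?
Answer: 94*I*√321487817965/174085 ≈ 306.16*I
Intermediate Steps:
d(o) = o + 2*o² (d(o) = (o² + o²) + o = 2*o² + o = o + 2*o²)
G = -188139/174085 (G = -434*(1 + 2*(-434))/(-348170) = -434*(1 - 868)*(-1/348170) = -434*(-867)*(-1/348170) = 376278*(-1/348170) = -188139/174085 ≈ -1.0807)
√((-1459 - (-2366)*(-39)) + G) = √((-1459 - (-2366)*(-39)) - 188139/174085) = √((-1459 - 1*92274) - 188139/174085) = √((-1459 - 92274) - 188139/174085) = √(-93733 - 188139/174085) = √(-16317697444/174085) = 94*I*√321487817965/174085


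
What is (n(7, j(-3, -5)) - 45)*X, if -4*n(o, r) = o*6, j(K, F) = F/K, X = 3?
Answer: -333/2 ≈ -166.50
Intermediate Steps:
n(o, r) = -3*o/2 (n(o, r) = -o*6/4 = -3*o/2)
(n(7, j(-3, -5)) - 45)*X = (-3/2*7 - 45)*3 = (-21/2 - 45)*3 = -111/2*3 = -333/2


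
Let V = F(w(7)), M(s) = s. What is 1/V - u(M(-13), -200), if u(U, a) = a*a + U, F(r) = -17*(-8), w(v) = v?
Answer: -5438231/136 ≈ -39987.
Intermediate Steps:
F(r) = 136
V = 136
u(U, a) = U + a**2 (u(U, a) = a**2 + U = U + a**2)
1/V - u(M(-13), -200) = 1/136 - (-13 + (-200)**2) = 1/136 - (-13 + 40000) = 1/136 - 1*39987 = 1/136 - 39987 = -5438231/136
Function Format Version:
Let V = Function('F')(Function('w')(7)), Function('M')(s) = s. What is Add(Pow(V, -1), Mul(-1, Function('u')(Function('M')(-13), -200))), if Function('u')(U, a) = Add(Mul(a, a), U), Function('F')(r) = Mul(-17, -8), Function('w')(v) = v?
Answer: Rational(-5438231, 136) ≈ -39987.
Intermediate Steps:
Function('F')(r) = 136
V = 136
Function('u')(U, a) = Add(U, Pow(a, 2)) (Function('u')(U, a) = Add(Pow(a, 2), U) = Add(U, Pow(a, 2)))
Add(Pow(V, -1), Mul(-1, Function('u')(Function('M')(-13), -200))) = Add(Pow(136, -1), Mul(-1, Add(-13, Pow(-200, 2)))) = Add(Rational(1, 136), Mul(-1, Add(-13, 40000))) = Add(Rational(1, 136), Mul(-1, 39987)) = Add(Rational(1, 136), -39987) = Rational(-5438231, 136)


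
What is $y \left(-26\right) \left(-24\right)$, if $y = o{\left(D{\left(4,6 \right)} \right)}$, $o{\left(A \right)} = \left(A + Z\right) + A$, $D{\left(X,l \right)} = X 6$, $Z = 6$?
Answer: $33696$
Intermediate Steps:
$D{\left(X,l \right)} = 6 X$
$o{\left(A \right)} = 6 + 2 A$ ($o{\left(A \right)} = \left(A + 6\right) + A = \left(6 + A\right) + A = 6 + 2 A$)
$y = 54$ ($y = 6 + 2 \cdot 6 \cdot 4 = 6 + 2 \cdot 24 = 6 + 48 = 54$)
$y \left(-26\right) \left(-24\right) = 54 \left(-26\right) \left(-24\right) = \left(-1404\right) \left(-24\right) = 33696$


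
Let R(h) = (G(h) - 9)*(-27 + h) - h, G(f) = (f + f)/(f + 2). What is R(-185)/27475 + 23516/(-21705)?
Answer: -2480573269/2425135825 ≈ -1.0229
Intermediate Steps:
G(f) = 2*f/(2 + f) (G(f) = (2*f)/(2 + f) = 2*f/(2 + f))
R(h) = -h + (-27 + h)*(-9 + 2*h/(2 + h)) (R(h) = (2*h/(2 + h) - 9)*(-27 + h) - h = (-9 + 2*h/(2 + h))*(-27 + h) - h = (-27 + h)*(-9 + 2*h/(2 + h)) - h = -h + (-27 + h)*(-9 + 2*h/(2 + h)))
R(-185)/27475 + 23516/(-21705) = ((486 - 8*(-185)² + 169*(-185))/(2 - 185))/27475 + 23516/(-21705) = ((486 - 8*34225 - 31265)/(-183))*(1/27475) + 23516*(-1/21705) = -(486 - 273800 - 31265)/183*(1/27475) - 23516/21705 = -1/183*(-304579)*(1/27475) - 23516/21705 = (304579/183)*(1/27475) - 23516/21705 = 304579/5027925 - 23516/21705 = -2480573269/2425135825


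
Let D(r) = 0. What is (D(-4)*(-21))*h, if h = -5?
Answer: 0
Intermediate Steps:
(D(-4)*(-21))*h = (0*(-21))*(-5) = 0*(-5) = 0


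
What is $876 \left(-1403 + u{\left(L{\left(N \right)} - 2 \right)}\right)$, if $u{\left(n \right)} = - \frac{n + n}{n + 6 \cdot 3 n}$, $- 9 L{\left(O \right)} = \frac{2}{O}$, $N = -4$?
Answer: $- \frac{23353284}{19} \approx -1.2291 \cdot 10^{6}$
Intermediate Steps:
$L{\left(O \right)} = - \frac{2}{9 O}$ ($L{\left(O \right)} = - \frac{2 \frac{1}{O}}{9} = - \frac{2}{9 O}$)
$u{\left(n \right)} = - \frac{2}{19}$ ($u{\left(n \right)} = - \frac{2 n}{n + 18 n} = - \frac{2 n}{19 n} = - 2 n \frac{1}{19 n} = \left(-1\right) \frac{2}{19} = - \frac{2}{19}$)
$876 \left(-1403 + u{\left(L{\left(N \right)} - 2 \right)}\right) = 876 \left(-1403 - \frac{2}{19}\right) = 876 \left(- \frac{26659}{19}\right) = - \frac{23353284}{19}$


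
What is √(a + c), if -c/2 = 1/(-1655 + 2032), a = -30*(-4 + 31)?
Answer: 2*I*√28781311/377 ≈ 28.461*I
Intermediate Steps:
a = -810 (a = -30*27 = -810)
c = -2/377 (c = -2/(-1655 + 2032) = -2/377 ≈ -0.0053050)
√(a + c) = √(-810 - 2/377) = √(-305372/377) = 2*I*√28781311/377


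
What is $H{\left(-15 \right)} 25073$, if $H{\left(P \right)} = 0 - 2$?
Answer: $-50146$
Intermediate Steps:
$H{\left(P \right)} = -2$ ($H{\left(P \right)} = 0 - 2 = -2$)
$H{\left(-15 \right)} 25073 = \left(-2\right) 25073 = -50146$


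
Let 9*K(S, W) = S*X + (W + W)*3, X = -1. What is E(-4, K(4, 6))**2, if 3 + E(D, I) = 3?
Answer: 0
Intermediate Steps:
K(S, W) = -S/9 + 2*W/3 (K(S, W) = (S*(-1) + (W + W)*3)/9 = (-S + (2*W)*3)/9 = (-S + 6*W)/9 = -S/9 + 2*W/3)
E(D, I) = 0 (E(D, I) = -3 + 3 = 0)
E(-4, K(4, 6))**2 = 0**2 = 0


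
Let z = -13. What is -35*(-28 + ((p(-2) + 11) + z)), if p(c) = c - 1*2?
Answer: 1190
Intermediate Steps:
p(c) = -2 + c (p(c) = c - 2 = -2 + c)
-35*(-28 + ((p(-2) + 11) + z)) = -35*(-28 + (((-2 - 2) + 11) - 13)) = -35*(-28 + ((-4 + 11) - 13)) = -35*(-28 + (7 - 13)) = -35*(-28 - 6) = -35*(-34) = 1190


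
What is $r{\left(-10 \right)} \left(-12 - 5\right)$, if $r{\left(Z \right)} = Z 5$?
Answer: $850$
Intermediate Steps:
$r{\left(Z \right)} = 5 Z$
$r{\left(-10 \right)} \left(-12 - 5\right) = 5 \left(-10\right) \left(-12 - 5\right) = \left(-50\right) \left(-17\right) = 850$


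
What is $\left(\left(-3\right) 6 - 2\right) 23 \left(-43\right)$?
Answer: $19780$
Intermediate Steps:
$\left(\left(-3\right) 6 - 2\right) 23 \left(-43\right) = \left(-18 - 2\right) 23 \left(-43\right) = \left(-20\right) 23 \left(-43\right) = \left(-460\right) \left(-43\right) = 19780$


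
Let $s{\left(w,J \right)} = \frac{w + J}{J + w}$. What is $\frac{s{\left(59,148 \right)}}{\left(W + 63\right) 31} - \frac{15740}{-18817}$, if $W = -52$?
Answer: $\frac{173747}{206987} \approx 0.83941$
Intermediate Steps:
$s{\left(w,J \right)} = 1$ ($s{\left(w,J \right)} = \frac{J + w}{J + w} = 1$)
$\frac{s{\left(59,148 \right)}}{\left(W + 63\right) 31} - \frac{15740}{-18817} = 1 \frac{1}{\left(-52 + 63\right) 31} - \frac{15740}{-18817} = 1 \frac{1}{11 \cdot 31} - - \frac{15740}{18817} = 1 \cdot \frac{1}{341} + \frac{15740}{18817} = \frac{1}{341} + \frac{15740}{18817} = \frac{173747}{206987}$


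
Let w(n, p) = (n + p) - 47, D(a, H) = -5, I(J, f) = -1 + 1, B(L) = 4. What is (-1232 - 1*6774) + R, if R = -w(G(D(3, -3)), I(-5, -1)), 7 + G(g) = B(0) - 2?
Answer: -7954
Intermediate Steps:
I(J, f) = 0
G(g) = -5 (G(g) = -7 + (4 - 2) = -7 + 2 = -5)
w(n, p) = -47 + n + p
R = 52 (R = -(-47 - 5 + 0) = -1*(-52) = 52)
(-1232 - 1*6774) + R = (-1232 - 1*6774) + 52 = (-1232 - 6774) + 52 = -8006 + 52 = -7954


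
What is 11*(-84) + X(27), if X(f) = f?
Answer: -897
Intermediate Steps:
11*(-84) + X(27) = 11*(-84) + 27 = -924 + 27 = -897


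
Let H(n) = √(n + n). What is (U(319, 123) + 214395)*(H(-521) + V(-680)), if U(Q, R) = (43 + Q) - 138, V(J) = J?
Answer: -145940920 + 214619*I*√1042 ≈ -1.4594e+8 + 6.9279e+6*I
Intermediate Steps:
U(Q, R) = -95 + Q
H(n) = √2*√n (H(n) = √(2*n) = √2*√n)
(U(319, 123) + 214395)*(H(-521) + V(-680)) = ((-95 + 319) + 214395)*(√2*√(-521) - 680) = (224 + 214395)*(√2*(I*√521) - 680) = 214619*(I*√1042 - 680) = 214619*(-680 + I*√1042) = -145940920 + 214619*I*√1042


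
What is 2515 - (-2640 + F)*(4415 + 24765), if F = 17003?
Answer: -419109825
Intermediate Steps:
2515 - (-2640 + F)*(4415 + 24765) = 2515 - (-2640 + 17003)*(4415 + 24765) = 2515 - 14363*29180 = 2515 - 1*419112340 = 2515 - 419112340 = -419109825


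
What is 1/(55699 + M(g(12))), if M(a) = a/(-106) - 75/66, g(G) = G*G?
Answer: 1166/64942125 ≈ 1.7954e-5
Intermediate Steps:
g(G) = G²
M(a) = -25/22 - a/106 (M(a) = a*(-1/106) - 75*1/66 = -a/106 - 25/22 = -25/22 - a/106)
1/(55699 + M(g(12))) = 1/(55699 + (-25/22 - 1/106*12²)) = 1/(55699 + (-25/22 - 1/106*144)) = 1/(55699 + (-25/22 - 72/53)) = 1/(55699 - 2909/1166) = 1/(64942125/1166) = 1166/64942125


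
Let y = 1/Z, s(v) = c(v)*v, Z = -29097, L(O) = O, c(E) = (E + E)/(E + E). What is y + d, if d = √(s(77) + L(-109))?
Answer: -1/29097 + 4*I*√2 ≈ -3.4368e-5 + 5.6569*I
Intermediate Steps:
c(E) = 1 (c(E) = (2*E)/((2*E)) = (2*E)*(1/(2*E)) = 1)
s(v) = v (s(v) = 1*v = v)
d = 4*I*√2 (d = √(77 - 109) = √(-32) = 4*I*√2 ≈ 5.6569*I)
y = -1/29097 (y = 1/(-29097) = -1/29097 ≈ -3.4368e-5)
y + d = -1/29097 + 4*I*√2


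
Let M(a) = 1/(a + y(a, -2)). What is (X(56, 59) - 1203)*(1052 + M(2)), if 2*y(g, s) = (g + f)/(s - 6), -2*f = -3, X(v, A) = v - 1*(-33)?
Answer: -66835544/57 ≈ -1.1726e+6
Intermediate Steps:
X(v, A) = 33 + v (X(v, A) = v + 33 = 33 + v)
f = 3/2 (f = -½*(-3) = 3/2 ≈ 1.5000)
y(g, s) = (3/2 + g)/(2*(-6 + s)) (y(g, s) = ((g + 3/2)/(s - 6))/2 = ((3/2 + g)/(-6 + s))/2 = (3/2 + g)/(2*(-6 + s)))
M(a) = 1/(-3/32 + 15*a/16) (M(a) = 1/(a + (3 + 2*a)/(4*(-6 - 2))) = 1/(a + (¼)*(3 + 2*a)/(-8)) = 1/(a + (¼)*(-⅛)*(3 + 2*a)) = 1/(a + (-3/32 - a/16)) = 1/(-3/32 + 15*a/16))
(X(56, 59) - 1203)*(1052 + M(2)) = ((33 + 56) - 1203)*(1052 + 32/(3*(-1 + 10*2))) = (89 - 1203)*(1052 + 32/(3*(-1 + 20))) = -1114*(1052 + (32/3)/19) = -1114*(1052 + (32/3)*(1/19)) = -1114*(1052 + 32/57) = -1114*59996/57 = -66835544/57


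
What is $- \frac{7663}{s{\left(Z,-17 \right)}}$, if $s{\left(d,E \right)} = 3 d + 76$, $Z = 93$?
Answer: $- \frac{7663}{355} \approx -21.586$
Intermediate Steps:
$s{\left(d,E \right)} = 76 + 3 d$
$- \frac{7663}{s{\left(Z,-17 \right)}} = - \frac{7663}{76 + 3 \cdot 93} = - \frac{7663}{76 + 279} = - \frac{7663}{355}$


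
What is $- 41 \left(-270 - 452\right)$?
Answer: $29602$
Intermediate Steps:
$- 41 \left(-270 - 452\right) = - 41 \left(-722\right) = \left(-1\right) \left(-29602\right) = 29602$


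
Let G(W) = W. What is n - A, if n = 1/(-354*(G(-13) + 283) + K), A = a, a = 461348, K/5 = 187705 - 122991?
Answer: -105182730519/227990 ≈ -4.6135e+5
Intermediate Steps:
K = 323570 (K = 5*(187705 - 122991) = 5*64714 = 323570)
A = 461348
n = 1/227990 (n = 1/(-354*(-13 + 283) + 323570) = 1/(-354*270 + 323570) = 1/(-95580 + 323570) = 1/227990 ≈ 4.3862e-6)
n - A = 1/227990 - 1*461348 = 1/227990 - 461348 = -105182730519/227990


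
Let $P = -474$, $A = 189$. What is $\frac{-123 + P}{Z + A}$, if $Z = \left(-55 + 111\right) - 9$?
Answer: $- \frac{597}{236} \approx -2.5297$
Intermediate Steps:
$Z = 47$ ($Z = 56 - 9 = 47$)
$\frac{-123 + P}{Z + A} = \frac{-123 - 474}{47 + 189} = - \frac{597}{236}$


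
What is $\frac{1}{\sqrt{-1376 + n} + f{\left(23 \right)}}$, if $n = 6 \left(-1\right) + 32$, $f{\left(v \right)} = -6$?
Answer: $- \frac{1}{231} - \frac{5 i \sqrt{6}}{462} \approx -0.004329 - 0.02651 i$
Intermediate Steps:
$n = 26$ ($n = -6 + 32 = 26$)
$\frac{1}{\sqrt{-1376 + n} + f{\left(23 \right)}} = \frac{1}{\sqrt{-1376 + 26} - 6} = \frac{1}{\sqrt{-1350} - 6} = \frac{1}{15 i \sqrt{6} - 6} = \frac{1}{-6 + 15 i \sqrt{6}}$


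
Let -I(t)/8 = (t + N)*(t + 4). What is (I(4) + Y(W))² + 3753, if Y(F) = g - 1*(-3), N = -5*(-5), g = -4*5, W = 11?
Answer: 3511882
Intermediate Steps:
g = -20
N = 25
Y(F) = -17 (Y(F) = -20 - 1*(-3) = -20 + 3 = -17)
I(t) = -8*(4 + t)*(25 + t) (I(t) = -8*(t + 25)*(t + 4) = -8*(25 + t)*(4 + t) = -8*(4 + t)*(25 + t))
(I(4) + Y(W))² + 3753 = ((-800 - 232*4 - 8*4²) - 17)² + 3753 = ((-800 - 928 - 8*16) - 17)² + 3753 = ((-800 - 928 - 128) - 17)² + 3753 = (-1856 - 17)² + 3753 = (-1873)² + 3753 = 3508129 + 3753 = 3511882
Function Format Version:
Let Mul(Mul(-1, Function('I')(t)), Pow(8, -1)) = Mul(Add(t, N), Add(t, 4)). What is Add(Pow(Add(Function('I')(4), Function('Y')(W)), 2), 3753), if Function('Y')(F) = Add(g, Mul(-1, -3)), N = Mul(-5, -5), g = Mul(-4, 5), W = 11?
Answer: 3511882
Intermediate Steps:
g = -20
N = 25
Function('Y')(F) = -17 (Function('Y')(F) = Add(-20, Mul(-1, -3)) = Add(-20, 3) = -17)
Function('I')(t) = Mul(-8, Add(4, t), Add(25, t)) (Function('I')(t) = Mul(-8, Mul(Add(t, 25), Add(t, 4))) = Mul(-8, Mul(Add(25, t), Add(4, t))) = Mul(-8, Mul(Add(4, t), Add(25, t))) = Mul(-8, Add(4, t), Add(25, t)))
Add(Pow(Add(Function('I')(4), Function('Y')(W)), 2), 3753) = Add(Pow(Add(Add(-800, Mul(-232, 4), Mul(-8, Pow(4, 2))), -17), 2), 3753) = Add(Pow(Add(Add(-800, -928, Mul(-8, 16)), -17), 2), 3753) = Add(Pow(Add(Add(-800, -928, -128), -17), 2), 3753) = Add(Pow(Add(-1856, -17), 2), 3753) = Add(Pow(-1873, 2), 3753) = Add(3508129, 3753) = 3511882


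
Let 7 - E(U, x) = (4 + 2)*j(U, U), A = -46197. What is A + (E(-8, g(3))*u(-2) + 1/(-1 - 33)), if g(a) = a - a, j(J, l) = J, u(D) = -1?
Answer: -1572569/34 ≈ -46252.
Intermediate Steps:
g(a) = 0
E(U, x) = 7 - 6*U (E(U, x) = 7 - (4 + 2)*U = 7 - 6*U)
A + (E(-8, g(3))*u(-2) + 1/(-1 - 33)) = -46197 + ((7 - 6*(-8))*(-1) + 1/(-1 - 33)) = -46197 + ((7 + 48)*(-1) + 1/(-34)) = -46197 + (55*(-1) - 1/34) = -46197 + (-55 - 1/34) = -46197 - 1871/34 = -1572569/34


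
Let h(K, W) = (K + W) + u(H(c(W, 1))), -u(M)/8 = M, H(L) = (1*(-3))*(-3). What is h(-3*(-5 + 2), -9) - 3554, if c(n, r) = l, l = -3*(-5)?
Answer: -3626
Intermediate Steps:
l = 15 (l = -1*(-15) = 15)
c(n, r) = 15
H(L) = 9 (H(L) = -3*(-3) = 9)
u(M) = -8*M
h(K, W) = -72 + K + W (h(K, W) = (K + W) - 8*9 = (K + W) - 72 = -72 + K + W)
h(-3*(-5 + 2), -9) - 3554 = (-72 - 3*(-5 + 2) - 9) - 3554 = (-72 - 3*(-3) - 9) - 3554 = (-72 + 9 - 9) - 3554 = -72 - 3554 = -3626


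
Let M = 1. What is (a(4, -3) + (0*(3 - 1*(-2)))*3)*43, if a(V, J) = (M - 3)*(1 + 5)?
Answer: -516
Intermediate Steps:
a(V, J) = -12 (a(V, J) = (1 - 3)*(1 + 5) = -2*6 = -12)
(a(4, -3) + (0*(3 - 1*(-2)))*3)*43 = (-12 + (0*(3 - 1*(-2)))*3)*43 = (-12 + (0*(3 + 2))*3)*43 = (-12 + (0*5)*3)*43 = (-12 + 0*3)*43 = (-12 + 0)*43 = -12*43 = -516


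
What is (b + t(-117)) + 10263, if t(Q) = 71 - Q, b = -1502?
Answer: 8949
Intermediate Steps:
(b + t(-117)) + 10263 = (-1502 + (71 - 1*(-117))) + 10263 = (-1502 + (71 + 117)) + 10263 = (-1502 + 188) + 10263 = -1314 + 10263 = 8949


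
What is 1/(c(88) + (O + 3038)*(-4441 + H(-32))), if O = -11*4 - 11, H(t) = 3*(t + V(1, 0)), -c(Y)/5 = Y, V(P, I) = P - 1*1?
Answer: -1/13534311 ≈ -7.3886e-8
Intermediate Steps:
V(P, I) = -1 + P (V(P, I) = P - 1 = -1 + P)
c(Y) = -5*Y
H(t) = 3*t (H(t) = 3*(t + (-1 + 1)) = 3*(t + 0) = 3*t)
O = -55 (O = -44 - 11 = -55)
1/(c(88) + (O + 3038)*(-4441 + H(-32))) = 1/(-5*88 + (-55 + 3038)*(-4441 + 3*(-32))) = 1/(-440 + 2983*(-4441 - 96)) = 1/(-440 + 2983*(-4537)) = 1/(-440 - 13533871) = 1/(-13534311) = -1/13534311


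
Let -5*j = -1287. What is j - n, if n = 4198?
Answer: -19703/5 ≈ -3940.6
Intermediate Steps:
j = 1287/5 (j = -1/5*(-1287) = 1287/5 ≈ 257.40)
j - n = 1287/5 - 1*4198 = 1287/5 - 4198 = -19703/5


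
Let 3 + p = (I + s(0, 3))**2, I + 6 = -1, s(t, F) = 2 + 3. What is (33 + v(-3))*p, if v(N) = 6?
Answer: 39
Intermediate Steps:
s(t, F) = 5
I = -7 (I = -6 - 1 = -7)
p = 1 (p = -3 + (-7 + 5)**2 = -3 + (-2)**2 = -3 + 4 = 1)
(33 + v(-3))*p = (33 + 6)*1 = 39*1 = 39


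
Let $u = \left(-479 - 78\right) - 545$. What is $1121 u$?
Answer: $-1235342$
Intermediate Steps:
$u = -1102$ ($u = -557 - 545 = -1102$)
$1121 u = 1121 \left(-1102\right) = -1235342$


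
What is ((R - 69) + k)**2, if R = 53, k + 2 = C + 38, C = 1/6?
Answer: 14641/36 ≈ 406.69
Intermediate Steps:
C = 1/6 ≈ 0.16667
k = 217/6 (k = -2 + (1/6 + 38) = -2 + 229/6 = 217/6 ≈ 36.167)
((R - 69) + k)**2 = ((53 - 69) + 217/6)**2 = (-16 + 217/6)**2 = (121/6)**2 = 14641/36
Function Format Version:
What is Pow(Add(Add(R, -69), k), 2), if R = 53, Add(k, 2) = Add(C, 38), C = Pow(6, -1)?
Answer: Rational(14641, 36) ≈ 406.69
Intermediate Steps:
C = Rational(1, 6) ≈ 0.16667
k = Rational(217, 6) (k = Add(-2, Add(Rational(1, 6), 38)) = Add(-2, Rational(229, 6)) = Rational(217, 6) ≈ 36.167)
Pow(Add(Add(R, -69), k), 2) = Pow(Add(Add(53, -69), Rational(217, 6)), 2) = Pow(Add(-16, Rational(217, 6)), 2) = Pow(Rational(121, 6), 2) = Rational(14641, 36)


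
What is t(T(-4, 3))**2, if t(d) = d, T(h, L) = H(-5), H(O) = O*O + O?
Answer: 400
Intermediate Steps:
H(O) = O + O**2 (H(O) = O**2 + O = O + O**2)
T(h, L) = 20 (T(h, L) = -5*(1 - 5) = -5*(-4) = 20)
t(T(-4, 3))**2 = 20**2 = 400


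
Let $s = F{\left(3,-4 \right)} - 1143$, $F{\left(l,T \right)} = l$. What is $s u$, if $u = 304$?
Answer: $-346560$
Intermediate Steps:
$s = -1140$ ($s = 3 - 1143 = -1140$)
$s u = \left(-1140\right) 304 = -346560$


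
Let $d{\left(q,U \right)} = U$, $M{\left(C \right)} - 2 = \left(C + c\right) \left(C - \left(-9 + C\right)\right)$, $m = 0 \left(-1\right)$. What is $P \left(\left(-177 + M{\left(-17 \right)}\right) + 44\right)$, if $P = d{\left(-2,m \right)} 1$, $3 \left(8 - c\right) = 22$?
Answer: $0$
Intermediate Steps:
$m = 0$
$c = \frac{2}{3}$ ($c = 8 - \frac{22}{3} = \frac{2}{3} \approx 0.66667$)
$M{\left(C \right)} = 8 + 9 C$ ($M{\left(C \right)} = 2 + \left(C + \frac{2}{3}\right) \left(C - \left(-9 + C\right)\right) = 2 + \left(\frac{2}{3} + C\right) 9 = 2 + \left(6 + 9 C\right) = 8 + 9 C$)
$P = 0$ ($P = 0 \cdot 1 = 0$)
$P \left(\left(-177 + M{\left(-17 \right)}\right) + 44\right) = 0 \left(\left(-177 + \left(8 + 9 \left(-17\right)\right)\right) + 44\right) = 0 \left(\left(-177 + \left(8 - 153\right)\right) + 44\right) = 0 \left(\left(-177 - 145\right) + 44\right) = 0 \left(-322 + 44\right) = 0 \left(-278\right) = 0$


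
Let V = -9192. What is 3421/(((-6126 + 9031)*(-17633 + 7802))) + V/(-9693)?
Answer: 29164630423/30758102235 ≈ 0.94819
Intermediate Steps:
3421/(((-6126 + 9031)*(-17633 + 7802))) + V/(-9693) = 3421/(((-6126 + 9031)*(-17633 + 7802))) - 9192/(-9693) = 3421/((2905*(-9831))) - 9192*(-1/9693) = 3421/(-28559055) + 3064/3231 = 3421*(-1/28559055) + 3064/3231 = -3421/28559055 + 3064/3231 = 29164630423/30758102235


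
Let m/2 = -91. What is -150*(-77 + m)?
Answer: 38850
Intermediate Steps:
m = -182 (m = 2*(-91) = -182)
-150*(-77 + m) = -150*(-77 - 182) = -150*(-259) = 38850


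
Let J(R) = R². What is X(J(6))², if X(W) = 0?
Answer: 0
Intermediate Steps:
X(J(6))² = 0² = 0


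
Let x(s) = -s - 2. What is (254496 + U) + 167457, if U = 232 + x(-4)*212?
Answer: 422609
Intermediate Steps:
x(s) = -2 - s
U = 656 (U = 232 + (-2 - 1*(-4))*212 = 232 + (-2 + 4)*212 = 232 + 2*212 = 232 + 424 = 656)
(254496 + U) + 167457 = (254496 + 656) + 167457 = 255152 + 167457 = 422609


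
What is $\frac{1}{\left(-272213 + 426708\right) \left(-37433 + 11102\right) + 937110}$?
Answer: $- \frac{1}{4067070735} \approx -2.4588 \cdot 10^{-10}$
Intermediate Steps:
$\frac{1}{\left(-272213 + 426708\right) \left(-37433 + 11102\right) + 937110} = \frac{1}{154495 \left(-26331\right) + 937110} = \frac{1}{-4068007845 + 937110} = \frac{1}{-4067070735} = - \frac{1}{4067070735}$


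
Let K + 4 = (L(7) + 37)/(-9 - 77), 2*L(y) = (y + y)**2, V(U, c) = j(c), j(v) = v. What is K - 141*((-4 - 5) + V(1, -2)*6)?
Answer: 254167/86 ≈ 2955.4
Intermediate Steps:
V(U, c) = c
L(y) = 2*y**2 (L(y) = (y + y)**2/2 = (2*y)**2/2 = (4*y**2)/2 = 2*y**2)
K = -479/86 (K = -4 + (2*7**2 + 37)/(-9 - 77) = -4 + (2*49 + 37)/(-86) = -4 + (98 + 37)*(-1/86) = -4 + 135*(-1/86) = -4 - 135/86 = -479/86 ≈ -5.5698)
K - 141*((-4 - 5) + V(1, -2)*6) = -479/86 - 141*((-4 - 5) - 2*6) = -479/86 - 141*(-9 - 12) = -479/86 - 141*(-21) = -479/86 + 2961 = 254167/86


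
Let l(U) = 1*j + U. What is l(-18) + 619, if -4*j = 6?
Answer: 1199/2 ≈ 599.50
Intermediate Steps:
j = -3/2 (j = -¼*6 = -3/2 ≈ -1.5000)
l(U) = -3/2 + U (l(U) = 1*(-3/2) + U = -3/2 + U)
l(-18) + 619 = (-3/2 - 18) + 619 = -39/2 + 619 = 1199/2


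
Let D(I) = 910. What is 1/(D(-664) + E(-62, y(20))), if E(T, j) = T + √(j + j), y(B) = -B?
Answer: 106/89893 - I*√10/359572 ≈ 0.0011792 - 8.7946e-6*I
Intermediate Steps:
E(T, j) = T + √2*√j (E(T, j) = T + √(2*j) = T + √2*√j)
1/(D(-664) + E(-62, y(20))) = 1/(910 + (-62 + √2*√(-1*20))) = 1/(910 + (-62 + √2*√(-20))) = 1/(910 + (-62 + √2*(2*I*√5))) = 1/(910 + (-62 + 2*I*√10)) = 1/(848 + 2*I*√10)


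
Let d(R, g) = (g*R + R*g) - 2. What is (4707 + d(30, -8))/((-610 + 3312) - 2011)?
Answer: 4225/691 ≈ 6.1143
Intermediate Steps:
d(R, g) = -2 + 2*R*g (d(R, g) = (R*g + R*g) - 2 = 2*R*g - 2 = -2 + 2*R*g)
(4707 + d(30, -8))/((-610 + 3312) - 2011) = (4707 + (-2 + 2*30*(-8)))/((-610 + 3312) - 2011) = (4707 + (-2 - 480))/(2702 - 2011) = (4707 - 482)/691 = 4225*(1/691) = 4225/691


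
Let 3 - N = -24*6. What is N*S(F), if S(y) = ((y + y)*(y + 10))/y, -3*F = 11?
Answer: 1862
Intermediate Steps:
F = -11/3 (F = -1/3*11 = -11/3 ≈ -3.6667)
N = 147 (N = 3 - (-24)*6 = 3 - 1*(-144) = 3 + 144 = 147)
S(y) = 20 + 2*y (S(y) = ((2*y)*(10 + y))/y = (2*y*(10 + y))/y = 20 + 2*y)
N*S(F) = 147*(20 + 2*(-11/3)) = 147*(20 - 22/3) = 147*(38/3) = 1862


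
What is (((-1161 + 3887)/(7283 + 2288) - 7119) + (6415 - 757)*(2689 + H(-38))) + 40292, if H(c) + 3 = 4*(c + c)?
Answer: 129309275785/9571 ≈ 1.3511e+7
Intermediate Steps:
H(c) = -3 + 8*c (H(c) = -3 + 4*(c + c) = -3 + 4*(2*c) = -3 + 8*c)
(((-1161 + 3887)/(7283 + 2288) - 7119) + (6415 - 757)*(2689 + H(-38))) + 40292 = (((-1161 + 3887)/(7283 + 2288) - 7119) + (6415 - 757)*(2689 + (-3 + 8*(-38)))) + 40292 = ((2726/9571 - 7119) + 5658*(2689 + (-3 - 304))) + 40292 = ((2726*(1/9571) - 7119) + 5658*(2689 - 307)) + 40292 = ((2726/9571 - 7119) + 5658*2382) + 40292 = (-68133223/9571 + 13477356) + 40292 = 128923641053/9571 + 40292 = 129309275785/9571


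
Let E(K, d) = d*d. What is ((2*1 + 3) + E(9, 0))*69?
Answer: 345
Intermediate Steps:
E(K, d) = d²
((2*1 + 3) + E(9, 0))*69 = ((2*1 + 3) + 0²)*69 = ((2 + 3) + 0)*69 = (5 + 0)*69 = 5*69 = 345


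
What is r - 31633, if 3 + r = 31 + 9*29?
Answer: -31344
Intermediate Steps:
r = 289 (r = -3 + (31 + 9*29) = -3 + (31 + 261) = -3 + 292 = 289)
r - 31633 = 289 - 31633 = -31344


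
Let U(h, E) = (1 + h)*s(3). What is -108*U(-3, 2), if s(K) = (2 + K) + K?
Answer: 1728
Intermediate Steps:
s(K) = 2 + 2*K
U(h, E) = 8 + 8*h (U(h, E) = (1 + h)*(2 + 2*3) = (1 + h)*(2 + 6) = (1 + h)*8 = 8 + 8*h)
-108*U(-3, 2) = -108*(8 + 8*(-3)) = -108*(8 - 24) = -108*(-16) = 1728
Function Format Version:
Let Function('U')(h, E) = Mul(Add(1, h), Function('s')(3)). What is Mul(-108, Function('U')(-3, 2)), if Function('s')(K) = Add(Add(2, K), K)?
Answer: 1728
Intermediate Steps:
Function('s')(K) = Add(2, Mul(2, K))
Function('U')(h, E) = Add(8, Mul(8, h)) (Function('U')(h, E) = Mul(Add(1, h), Add(2, Mul(2, 3))) = Mul(Add(1, h), Add(2, 6)) = Mul(Add(1, h), 8) = Add(8, Mul(8, h)))
Mul(-108, Function('U')(-3, 2)) = Mul(-108, Add(8, Mul(8, -3))) = Mul(-108, Add(8, -24)) = Mul(-108, -16) = 1728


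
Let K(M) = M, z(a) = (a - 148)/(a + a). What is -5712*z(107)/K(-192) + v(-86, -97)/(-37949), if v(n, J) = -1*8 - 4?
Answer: -185142899/32484344 ≈ -5.6994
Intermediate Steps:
z(a) = (-148 + a)/(2*a) (z(a) = (-148 + a)/((2*a)) = (-148 + a)*(1/(2*a)) = (-148 + a)/(2*a))
v(n, J) = -12 (v(n, J) = -8 - 4 = -12)
-5712*z(107)/K(-192) + v(-86, -97)/(-37949) = -5712/((-192*214/(-148 + 107))) - 12/(-37949) = -5712/((-192/((½)*(1/107)*(-41)))) - 12*(-1/37949) = -5712/((-192/(-41/214))) + 12/37949 = -5712/((-192*(-214/41))) + 12/37949 = -5712/41088/41 + 12/37949 = -5712*41/41088 + 12/37949 = -4879/856 + 12/37949 = -185142899/32484344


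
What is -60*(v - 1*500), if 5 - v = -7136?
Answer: -398460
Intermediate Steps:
v = 7141 (v = 5 - 1*(-7136) = 5 + 7136 = 7141)
-60*(v - 1*500) = -60*(7141 - 1*500) = -60*(7141 - 500) = -60*6641 = -398460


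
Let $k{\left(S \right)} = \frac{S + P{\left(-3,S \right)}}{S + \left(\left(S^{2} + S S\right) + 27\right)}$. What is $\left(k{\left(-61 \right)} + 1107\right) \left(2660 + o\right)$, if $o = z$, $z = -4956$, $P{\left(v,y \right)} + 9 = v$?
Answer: $- \frac{2353567321}{926} \approx -2.5416 \cdot 10^{6}$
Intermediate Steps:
$P{\left(v,y \right)} = -9 + v$
$o = -4956$
$k{\left(S \right)} = \frac{-12 + S}{27 + S + 2 S^{2}}$ ($k{\left(S \right)} = \frac{S - 12}{S + \left(\left(S^{2} + S S\right) + 27\right)} = \frac{S - 12}{S + \left(\left(S^{2} + S^{2}\right) + 27\right)} = \frac{-12 + S}{S + \left(2 S^{2} + 27\right)} = \frac{-12 + S}{S + \left(27 + 2 S^{2}\right)} = \frac{-12 + S}{27 + S + 2 S^{2}}$)
$\left(k{\left(-61 \right)} + 1107\right) \left(2660 + o\right) = \left(\frac{-12 - 61}{27 - 61 + 2 \left(-61\right)^{2}} + 1107\right) \left(2660 - 4956\right) = \left(\frac{1}{27 - 61 + 2 \cdot 3721} \left(-73\right) + 1107\right) \left(-2296\right) = \left(\frac{1}{27 - 61 + 7442} \left(-73\right) + 1107\right) \left(-2296\right) = \left(\frac{1}{7408} \left(-73\right) + 1107\right) \left(-2296\right) = \left(- \frac{73}{7408} + 1107\right) \left(-2296\right) = \frac{8200583}{7408} \left(-2296\right) = - \frac{2353567321}{926}$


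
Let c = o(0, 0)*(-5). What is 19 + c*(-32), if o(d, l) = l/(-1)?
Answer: 19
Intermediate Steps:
o(d, l) = -l (o(d, l) = l*(-1) = -l)
c = 0 (c = -1*0*(-5) = 0*(-5) = 0)
19 + c*(-32) = 19 + 0*(-32) = 19 + 0 = 19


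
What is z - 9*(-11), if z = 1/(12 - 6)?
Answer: 595/6 ≈ 99.167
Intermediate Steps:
z = ⅙ (z = 1/6 = ⅙ ≈ 0.16667)
z - 9*(-11) = ⅙ - 9*(-11) = ⅙ + 99 = 595/6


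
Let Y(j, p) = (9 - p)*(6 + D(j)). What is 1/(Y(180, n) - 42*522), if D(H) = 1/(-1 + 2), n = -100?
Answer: -1/21161 ≈ -4.7257e-5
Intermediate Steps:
D(H) = 1 (D(H) = 1/1 = 1)
Y(j, p) = 63 - 7*p (Y(j, p) = (9 - p)*(6 + 1) = (9 - p)*7 = 63 - 7*p)
1/(Y(180, n) - 42*522) = 1/((63 - 7*(-100)) - 42*522) = 1/((63 + 700) - 21924) = 1/(763 - 21924) = 1/(-21161) = -1/21161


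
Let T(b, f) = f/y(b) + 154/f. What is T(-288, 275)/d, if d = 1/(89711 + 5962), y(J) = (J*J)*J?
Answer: 10665094512703/199065600 ≈ 53576.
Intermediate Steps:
y(J) = J³ (y(J) = J²*J = J³)
T(b, f) = 154/f + f/b³ (T(b, f) = f/(b³) + 154/f = f/b³ + 154/f = 154/f + f/b³)
d = 1/95673 ≈ 1.0452e-5
T(-288, 275)/d = (154/275 + 275/(-288)³)/(1/95673) = (154*(1/275) + 275*(-1/23887872))*95673 = (14/25 - 275/23887872)*95673 = (334423333/597196800)*95673 = 10665094512703/199065600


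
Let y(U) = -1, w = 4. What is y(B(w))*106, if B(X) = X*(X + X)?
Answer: -106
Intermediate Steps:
B(X) = 2*X**2 (B(X) = X*(2*X) = 2*X**2)
y(B(w))*106 = -1*106 = -106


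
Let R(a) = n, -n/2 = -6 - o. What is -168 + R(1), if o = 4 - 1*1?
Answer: -150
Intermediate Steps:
o = 3 (o = 4 - 1 = 3)
n = 18 (n = -2*(-6 - 1*3) = -2*(-6 - 3) = -2*(-9) = 18)
R(a) = 18
-168 + R(1) = -168 + 18 = -150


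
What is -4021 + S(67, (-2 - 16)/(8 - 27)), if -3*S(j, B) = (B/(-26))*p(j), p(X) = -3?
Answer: -993196/247 ≈ -4021.0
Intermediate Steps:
S(j, B) = -B/26 (S(j, B) = -B/(-26)*(-3)/3 = -B*(-1/26)*(-3)/3 = -(-B/26)*(-3)/3 = -B/26)
-4021 + S(67, (-2 - 16)/(8 - 27)) = -4021 - (-2 - 16)/(26*(8 - 27)) = -4021 - (-9)/(13*(-19)) = -4021 - (-9)*(-1)/(13*19) = -4021 - 1/26*18/19 = -4021 - 9/247 = -993196/247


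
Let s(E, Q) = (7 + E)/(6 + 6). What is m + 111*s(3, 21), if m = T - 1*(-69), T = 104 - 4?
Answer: 523/2 ≈ 261.50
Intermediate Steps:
T = 100
s(E, Q) = 7/12 + E/12 (s(E, Q) = (7 + E)/12 = (7 + E)*(1/12) = 7/12 + E/12)
m = 169 (m = 100 - 1*(-69) = 100 + 69 = 169)
m + 111*s(3, 21) = 169 + 111*(7/12 + (1/12)*3) = 169 + 111*(7/12 + 1/4) = 169 + 111*(5/6) = 169 + 185/2 = 523/2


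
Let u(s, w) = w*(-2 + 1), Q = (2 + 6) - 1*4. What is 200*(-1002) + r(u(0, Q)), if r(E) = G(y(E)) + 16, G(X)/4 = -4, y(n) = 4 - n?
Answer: -200400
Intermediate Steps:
G(X) = -16 (G(X) = 4*(-4) = -16)
Q = 4 (Q = 8 - 4 = 4)
u(s, w) = -w (u(s, w) = w*(-1) = -w)
r(E) = 0 (r(E) = -16 + 16 = 0)
200*(-1002) + r(u(0, Q)) = 200*(-1002) + 0 = -200400 + 0 = -200400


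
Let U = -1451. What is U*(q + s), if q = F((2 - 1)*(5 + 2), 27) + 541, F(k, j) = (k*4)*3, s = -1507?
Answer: 1279782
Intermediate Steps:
F(k, j) = 12*k (F(k, j) = (4*k)*3 = 12*k)
q = 625 (q = 12*((2 - 1)*(5 + 2)) + 541 = 12*(1*7) + 541 = 12*7 + 541 = 84 + 541 = 625)
U*(q + s) = -1451*(625 - 1507) = -1451*(-882) = 1279782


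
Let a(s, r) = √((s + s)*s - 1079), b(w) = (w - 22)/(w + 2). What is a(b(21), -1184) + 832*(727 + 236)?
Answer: 801216 + 3*I*√63421/23 ≈ 8.0122e+5 + 32.848*I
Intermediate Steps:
b(w) = (-22 + w)/(2 + w)
a(s, r) = √(-1079 + 2*s²) (a(s, r) = √((2*s)*s - 1079) = √(2*s² - 1079) = √(-1079 + 2*s²))
a(b(21), -1184) + 832*(727 + 236) = √(-1079 + 2*((-22 + 21)/(2 + 21))²) + 832*(727 + 236) = √(-1079 + 2*(-1/23)²) + 832*963 = √(-1079 + 2*((1/23)*(-1))²) + 801216 = √(-1079 + 2*(-1/23)²) + 801216 = √(-1079 + 2*(1/529)) + 801216 = √(-1079 + 2/529) + 801216 = √(-570789/529) + 801216 = 3*I*√63421/23 + 801216 = 801216 + 3*I*√63421/23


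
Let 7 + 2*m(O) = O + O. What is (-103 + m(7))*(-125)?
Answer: 24875/2 ≈ 12438.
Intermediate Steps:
m(O) = -7/2 + O (m(O) = -7/2 + (O + O)/2 = -7/2 + (2*O)/2 = -7/2 + O)
(-103 + m(7))*(-125) = (-103 + (-7/2 + 7))*(-125) = (-103 + 7/2)*(-125) = -199/2*(-125) = 24875/2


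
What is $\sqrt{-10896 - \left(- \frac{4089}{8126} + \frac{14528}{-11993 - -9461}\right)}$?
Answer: $\frac{i \sqrt{288123927606637842}}{5143758} \approx 104.35 i$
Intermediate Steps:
$\sqrt{-10896 - \left(- \frac{4089}{8126} + \frac{14528}{-11993 - -9461}\right)} = \sqrt{-10896 - \left(- \frac{4089}{8126} + \frac{14528}{-11993 + 9461}\right)} = \sqrt{-10896 - \left(- \frac{4089}{8126} + \frac{14528}{-2532}\right)} = \sqrt{-10896 + \left(\frac{4089}{8126} - - \frac{3632}{633}\right)} = \sqrt{-10896 + \left(\frac{4089}{8126} + \frac{3632}{633}\right)} = \sqrt{-10896 + \frac{32101969}{5143758}} = \sqrt{- \frac{56014285199}{5143758}} = \frac{i \sqrt{288123927606637842}}{5143758}$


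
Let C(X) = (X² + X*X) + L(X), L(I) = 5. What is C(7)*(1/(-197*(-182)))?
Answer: 103/35854 ≈ 0.0028728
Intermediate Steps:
C(X) = 5 + 2*X² (C(X) = (X² + X*X) + 5 = (X² + X²) + 5 = 2*X² + 5 = 5 + 2*X²)
C(7)*(1/(-197*(-182))) = (5 + 2*7²)*(1/(-197*(-182))) = (5 + 2*49)*(-1/197*(-1/182)) = (5 + 98)*(1/35854) = 103*(1/35854) = 103/35854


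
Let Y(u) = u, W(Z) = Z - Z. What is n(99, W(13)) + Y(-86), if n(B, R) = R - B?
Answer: -185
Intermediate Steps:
W(Z) = 0
n(99, W(13)) + Y(-86) = (0 - 1*99) - 86 = (0 - 99) - 86 = -99 - 86 = -185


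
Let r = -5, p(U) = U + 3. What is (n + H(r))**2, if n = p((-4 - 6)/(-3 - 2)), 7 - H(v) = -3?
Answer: 225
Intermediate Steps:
p(U) = 3 + U
H(v) = 10 (H(v) = 7 - 1*(-3) = 7 + 3 = 10)
n = 5 (n = 3 + (-4 - 6)/(-3 - 2) = 3 - 10/(-5) = 3 - 10*(-1/5) = 3 + 2 = 5)
(n + H(r))**2 = (5 + 10)**2 = 15**2 = 225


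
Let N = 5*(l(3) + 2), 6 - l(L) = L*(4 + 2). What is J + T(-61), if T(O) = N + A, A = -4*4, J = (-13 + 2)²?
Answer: 55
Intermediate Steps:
J = 121 (J = (-11)² = 121)
A = -16
l(L) = 6 - 6*L (l(L) = 6 - L*(4 + 2) = 6 - L*6 = 6 - 6*L)
N = -50 (N = 5*((6 - 6*3) + 2) = 5*((6 - 18) + 2) = 5*(-12 + 2) = 5*(-10) = -50)
T(O) = -66 (T(O) = -50 - 16 = -66)
J + T(-61) = 121 - 66 = 55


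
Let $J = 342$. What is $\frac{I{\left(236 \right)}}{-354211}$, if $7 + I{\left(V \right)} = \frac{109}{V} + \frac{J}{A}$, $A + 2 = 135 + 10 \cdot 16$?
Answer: $\frac{371387}{24492982228} \approx 1.5163 \cdot 10^{-5}$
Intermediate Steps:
$A = 293$ ($A = -2 + \left(135 + 10 \cdot 16\right) = -2 + \left(135 + 160\right) = -2 + 295 = 293$)
$I{\left(V \right)} = - \frac{1709}{293} + \frac{109}{V}$ ($I{\left(V \right)} = -7 + \left(\frac{109}{V} + \frac{342}{293}\right) = -7 + \left(\frac{342}{293} + \frac{109}{V}\right) = - \frac{1709}{293} + \frac{109}{V}$)
$\frac{I{\left(236 \right)}}{-354211} = \frac{- \frac{1709}{293} + \frac{109}{236}}{-354211} = \left(- \frac{1709}{293} + 109 \cdot \frac{1}{236}\right) \left(- \frac{1}{354211}\right) = \left(- \frac{1709}{293} + \frac{109}{236}\right) \left(- \frac{1}{354211}\right) = \left(- \frac{371387}{69148}\right) \left(- \frac{1}{354211}\right) = \frac{371387}{24492982228}$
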